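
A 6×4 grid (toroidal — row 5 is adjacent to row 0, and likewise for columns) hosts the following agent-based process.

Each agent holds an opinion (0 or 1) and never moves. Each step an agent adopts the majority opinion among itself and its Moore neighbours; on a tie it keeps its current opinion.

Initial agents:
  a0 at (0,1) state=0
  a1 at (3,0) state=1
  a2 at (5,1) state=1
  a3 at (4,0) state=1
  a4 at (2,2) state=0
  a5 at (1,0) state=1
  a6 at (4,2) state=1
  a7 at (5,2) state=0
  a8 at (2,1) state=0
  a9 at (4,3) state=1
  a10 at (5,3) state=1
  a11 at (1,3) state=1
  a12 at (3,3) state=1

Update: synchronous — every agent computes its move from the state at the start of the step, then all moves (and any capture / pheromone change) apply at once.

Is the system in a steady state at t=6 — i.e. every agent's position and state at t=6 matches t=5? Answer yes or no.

yes

t=1: a0@(0,1):0 a1@(3,0):1 a2@(5,1):1 a3@(4,0):1 a4@(2,2):0 a5@(1,0):1 a6@(4,2):1 a7@(5,2):1 a8@(2,1):0 a9@(4,3):1 a10@(5,3):1 a11@(1,3):1 a12@(3,3):1
t=2: a0@(0,1):1 a1@(3,0):1 a2@(5,1):1 a3@(4,0):1 a4@(2,2):0 a5@(1,0):1 a6@(4,2):1 a7@(5,2):1 a8@(2,1):0 a9@(4,3):1 a10@(5,3):1 a11@(1,3):1 a12@(3,3):1
t=3: (unchanged — steady state)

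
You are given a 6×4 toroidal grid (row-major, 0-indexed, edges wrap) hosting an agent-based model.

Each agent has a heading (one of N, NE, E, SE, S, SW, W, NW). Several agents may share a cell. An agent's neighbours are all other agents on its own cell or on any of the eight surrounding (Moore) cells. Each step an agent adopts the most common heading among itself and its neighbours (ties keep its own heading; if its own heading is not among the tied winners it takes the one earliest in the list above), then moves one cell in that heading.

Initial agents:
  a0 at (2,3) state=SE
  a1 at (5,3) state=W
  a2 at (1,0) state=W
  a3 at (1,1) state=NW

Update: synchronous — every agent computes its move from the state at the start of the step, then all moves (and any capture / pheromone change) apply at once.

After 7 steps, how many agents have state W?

t=1: a0@(3,0):SE a1@(5,2):W a2@(1,3):W a3@(0,0):NW
t=2: a0@(4,1):SE a1@(5,1):W a2@(1,2):W a3@(5,3):NW
t=3: a0@(5,2):SE a1@(5,0):W a2@(1,1):W a3@(4,2):NW
t=4: a0@(0,3):SE a1@(5,3):W a2@(1,0):W a3@(3,1):NW
t=5: a0@(0,2):W a1@(5,2):W a2@(1,3):W a3@(2,0):NW
t=6: a0@(0,1):W a1@(5,1):W a2@(1,2):W a3@(1,3):NW
t=7: a0@(0,0):W a1@(5,0):W a2@(1,1):W a3@(0,2):NW

3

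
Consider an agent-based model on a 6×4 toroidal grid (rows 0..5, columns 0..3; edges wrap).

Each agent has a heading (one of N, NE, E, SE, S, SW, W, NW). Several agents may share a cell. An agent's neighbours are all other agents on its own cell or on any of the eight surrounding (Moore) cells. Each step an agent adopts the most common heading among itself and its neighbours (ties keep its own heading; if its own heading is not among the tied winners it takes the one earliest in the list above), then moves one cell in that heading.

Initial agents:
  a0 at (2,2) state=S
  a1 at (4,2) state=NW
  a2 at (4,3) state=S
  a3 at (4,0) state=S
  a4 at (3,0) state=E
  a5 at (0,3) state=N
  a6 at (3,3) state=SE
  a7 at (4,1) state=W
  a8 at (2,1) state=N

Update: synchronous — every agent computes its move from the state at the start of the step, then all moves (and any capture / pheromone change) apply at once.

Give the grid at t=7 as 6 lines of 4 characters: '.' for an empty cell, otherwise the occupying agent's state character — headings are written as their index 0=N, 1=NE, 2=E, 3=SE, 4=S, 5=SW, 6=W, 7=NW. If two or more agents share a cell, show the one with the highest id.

....
....
....
.44.
4..4
44.4

t=1: a0@(3,2):S a1@(3,1):NW a2@(5,3):S a3@(5,0):S a4@(4,0):S a5@(5,3):N a6@(4,3):S a7@(4,0):W a8@(1,1):N
t=2: a0@(4,2):S a1@(4,1):S a2@(0,3):S a3@(0,0):S a4@(5,0):S a5@(0,3):S a6@(5,3):S a7@(5,0):S a8@(0,1):N
t=3: a0@(5,2):S a1@(5,1):S a2@(1,3):S a3@(1,0):S a4@(0,0):S a5@(1,3):S a6@(0,3):S a7@(0,0):S a8@(1,1):S
t=4: a0@(0,2):S a1@(0,1):S a2@(2,3):S a3@(2,0):S a4@(1,0):S a5@(2,3):S a6@(1,3):S a7@(1,0):S a8@(2,1):S
t=5: a0@(1,2):S a1@(1,1):S a2@(3,3):S a3@(3,0):S a4@(2,0):S a5@(3,3):S a6@(2,3):S a7@(2,0):S a8@(3,1):S
t=6: a0@(2,2):S a1@(2,1):S a2@(4,3):S a3@(4,0):S a4@(3,0):S a5@(4,3):S a6@(3,3):S a7@(3,0):S a8@(4,1):S
t=7: a0@(3,2):S a1@(3,1):S a2@(5,3):S a3@(5,0):S a4@(4,0):S a5@(5,3):S a6@(4,3):S a7@(4,0):S a8@(5,1):S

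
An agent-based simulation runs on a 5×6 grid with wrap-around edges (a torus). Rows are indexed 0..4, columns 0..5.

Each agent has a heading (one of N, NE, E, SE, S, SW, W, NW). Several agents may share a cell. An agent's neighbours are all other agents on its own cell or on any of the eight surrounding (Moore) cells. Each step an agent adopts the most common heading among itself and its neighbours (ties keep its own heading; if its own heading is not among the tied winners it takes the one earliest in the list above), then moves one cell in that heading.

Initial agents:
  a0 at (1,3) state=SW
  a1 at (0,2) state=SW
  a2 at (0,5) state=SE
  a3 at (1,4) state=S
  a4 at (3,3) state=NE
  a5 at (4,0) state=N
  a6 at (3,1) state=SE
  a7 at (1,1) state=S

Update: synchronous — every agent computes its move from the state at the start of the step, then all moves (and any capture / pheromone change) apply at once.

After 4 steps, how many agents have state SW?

t=1: a0@(2,2):SW a1@(1,1):SW a2@(1,0):SE a3@(2,4):S a4@(2,4):NE a5@(0,1):SE a6@(4,2):SE a7@(2,1):S
t=2: a0@(3,1):SW a1@(2,0):SW a2@(2,1):SE a3@(3,4):S a4@(1,5):NE a5@(1,2):SE a6@(0,3):SE a7@(3,0):SW
t=3: a0@(4,0):SW a1@(3,5):SW a2@(3,0):SW a3@(4,4):S a4@(0,0):NE a5@(2,3):SE a6@(1,4):SE a7@(4,5):SW
t=4: a0@(0,5):SW a1@(4,4):SW a2@(4,5):SW a3@(0,3):SW a4@(1,5):SW a5@(3,4):SE a6@(2,5):SE a7@(0,4):SW

6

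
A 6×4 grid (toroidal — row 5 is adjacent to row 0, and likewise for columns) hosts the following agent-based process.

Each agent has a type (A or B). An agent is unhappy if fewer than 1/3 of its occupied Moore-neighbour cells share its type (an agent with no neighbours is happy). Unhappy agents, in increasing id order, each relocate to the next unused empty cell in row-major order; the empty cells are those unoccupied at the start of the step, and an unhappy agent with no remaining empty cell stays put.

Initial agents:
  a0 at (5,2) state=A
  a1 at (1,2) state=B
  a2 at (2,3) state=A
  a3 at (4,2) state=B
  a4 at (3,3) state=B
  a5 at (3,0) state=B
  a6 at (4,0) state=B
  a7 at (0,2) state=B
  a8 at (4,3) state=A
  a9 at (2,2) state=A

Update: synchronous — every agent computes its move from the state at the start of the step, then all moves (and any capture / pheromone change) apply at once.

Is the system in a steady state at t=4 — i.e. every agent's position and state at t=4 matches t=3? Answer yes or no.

t=1: a0@(5,2):A a1@(1,2):B a2@(0,0):A a3@(4,2):B a4@(3,3):B a5@(3,0):B a6@(4,0):B a7@(0,2):B a8@(0,1):A a9@(2,2):A
t=2: a0@(5,2):A a1@(1,2):B a2@(0,0):A a3@(4,2):B a4@(3,3):B a5@(3,0):B a6@(4,0):B a7@(0,2):B a8@(0,1):A a9@(0,3):A
t=3: a0@(5,2):A a1@(1,2):B a2@(0,0):A a3@(4,2):B a4@(3,3):B a5@(3,0):B a6@(4,0):B a7@(1,0):B a8@(0,1):A a9@(0,3):A
t=4: a0@(5,2):A a1@(0,2):B a2@(0,0):A a3@(4,2):B a4@(3,3):B a5@(3,0):B a6@(4,0):B a7@(1,1):B a8@(0,1):A a9@(0,3):A

no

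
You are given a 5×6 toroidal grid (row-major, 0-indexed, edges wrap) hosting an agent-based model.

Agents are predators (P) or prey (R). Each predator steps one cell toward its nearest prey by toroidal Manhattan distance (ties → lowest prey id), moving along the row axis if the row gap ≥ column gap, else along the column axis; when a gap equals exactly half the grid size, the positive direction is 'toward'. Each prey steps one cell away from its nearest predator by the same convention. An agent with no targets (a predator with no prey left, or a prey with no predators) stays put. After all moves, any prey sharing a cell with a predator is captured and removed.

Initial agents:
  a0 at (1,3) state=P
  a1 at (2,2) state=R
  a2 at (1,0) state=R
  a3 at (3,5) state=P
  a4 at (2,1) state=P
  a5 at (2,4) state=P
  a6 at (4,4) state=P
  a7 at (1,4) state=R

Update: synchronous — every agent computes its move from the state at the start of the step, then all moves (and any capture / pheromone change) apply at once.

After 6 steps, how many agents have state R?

3

t=1: a0@(1,4):P a1@(2,3):R a2@(0,0):R a3@(2,5):P a4@(2,2):P a5@(1,4):P a6@(0,4):P a7@(1,5):R
t=2: a0@(1,5):P a1@(2,4):R a2@(0,1):R a3@(1,5):P a4@(2,3):P a5@(1,5):P a6@(0,5):P a7@(1,0):R
t=3: a0@(1,0):P a1@(2,5):R a2@(0,2):R a3@(1,0):P a4@(2,4):P a5@(1,0):P a6@(0,0):P a7@(1,1):R
t=4: a0@(1,1):P a1@(2,0):R a2@(0,3):R a3@(1,1):P a4@(2,5):P a5@(1,1):P a6@(0,1):P a7@(1,2):R
t=5: a0@(1,2):P a1@(2,1):R a2@(0,4):R a3@(1,2):P a4@(2,0):P a5@(1,2):P a6@(0,2):P a7@(1,3):R
t=6: a0@(1,3):P a1@(2,2):R a2@(0,5):R a3@(1,3):P a4@(2,1):P a5@(1,3):P a6@(0,3):P a7@(1,4):R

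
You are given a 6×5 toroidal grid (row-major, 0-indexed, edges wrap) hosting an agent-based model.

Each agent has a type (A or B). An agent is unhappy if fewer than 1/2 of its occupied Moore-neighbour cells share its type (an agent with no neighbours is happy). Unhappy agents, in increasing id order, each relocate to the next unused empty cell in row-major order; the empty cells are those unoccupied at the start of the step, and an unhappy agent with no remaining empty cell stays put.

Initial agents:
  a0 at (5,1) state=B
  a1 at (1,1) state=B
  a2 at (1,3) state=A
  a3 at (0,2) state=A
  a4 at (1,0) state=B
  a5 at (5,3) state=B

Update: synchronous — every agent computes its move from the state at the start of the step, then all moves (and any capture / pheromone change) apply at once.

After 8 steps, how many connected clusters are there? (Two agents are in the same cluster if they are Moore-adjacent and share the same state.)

4

t=1: a0@(0,0):B a1@(1,1):B a2@(1,3):A a3@(0,1):A a4@(1,0):B a5@(0,3):B
t=2: a0@(0,0):B a1@(1,1):B a2@(0,2):A a3@(0,4):A a4@(1,0):B a5@(1,2):B
t=3: a0@(0,0):B a1@(1,1):B a2@(0,1):A a3@(0,3):A a4@(1,0):B a5@(1,2):B
t=4: a0@(0,0):B a1@(1,1):B a2@(0,2):A a3@(0,4):A a4@(1,0):B a5@(1,3):B
t=5: a0@(0,0):B a1@(1,1):B a2@(0,1):A a3@(0,3):A a4@(1,0):B a5@(1,2):B
t=6: a0@(0,0):B a1@(1,1):B a2@(0,2):A a3@(0,4):A a4@(1,0):B a5@(1,3):B
t=7: a0@(0,0):B a1@(1,1):B a2@(0,1):A a3@(0,3):A a4@(1,0):B a5@(1,2):B
t=8: a0@(0,0):B a1@(1,1):B a2@(0,2):A a3@(0,4):A a4@(1,0):B a5@(1,3):B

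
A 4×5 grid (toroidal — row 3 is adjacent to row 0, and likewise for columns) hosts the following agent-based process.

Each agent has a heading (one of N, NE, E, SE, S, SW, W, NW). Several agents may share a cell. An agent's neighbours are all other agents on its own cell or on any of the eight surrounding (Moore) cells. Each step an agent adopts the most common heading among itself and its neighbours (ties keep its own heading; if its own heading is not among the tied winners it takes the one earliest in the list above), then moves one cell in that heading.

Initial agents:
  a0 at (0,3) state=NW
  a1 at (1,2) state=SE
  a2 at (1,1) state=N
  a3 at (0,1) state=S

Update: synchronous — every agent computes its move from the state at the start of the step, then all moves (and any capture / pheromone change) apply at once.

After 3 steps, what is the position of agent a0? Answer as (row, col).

t=1: a0@(3,2):NW a1@(2,3):SE a2@(0,1):N a3@(1,1):S
t=2: a0@(2,1):NW a1@(3,4):SE a2@(3,1):N a3@(2,1):S
t=3: a0@(1,0):NW a1@(0,0):SE a2@(2,1):N a3@(3,1):S

(1, 0)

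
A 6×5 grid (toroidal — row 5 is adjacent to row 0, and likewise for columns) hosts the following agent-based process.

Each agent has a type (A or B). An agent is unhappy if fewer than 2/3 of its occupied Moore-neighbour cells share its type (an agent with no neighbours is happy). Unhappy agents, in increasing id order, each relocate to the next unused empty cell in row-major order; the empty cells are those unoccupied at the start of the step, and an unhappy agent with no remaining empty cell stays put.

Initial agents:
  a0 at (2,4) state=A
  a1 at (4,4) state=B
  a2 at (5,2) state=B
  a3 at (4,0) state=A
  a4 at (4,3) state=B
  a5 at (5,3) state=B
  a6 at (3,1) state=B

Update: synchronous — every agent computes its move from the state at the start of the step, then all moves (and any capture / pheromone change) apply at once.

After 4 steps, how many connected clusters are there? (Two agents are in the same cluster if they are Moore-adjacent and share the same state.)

t=1: a0@(2,4):A a1@(4,4):B a2@(5,2):B a3@(0,0):A a4@(4,3):B a5@(5,3):B a6@(0,1):B
t=2: a0@(2,4):A a1@(4,4):B a2@(5,2):B a3@(0,2):A a4@(4,3):B a5@(5,3):B a6@(0,3):B
t=3: a0@(2,4):A a1@(4,4):B a2@(5,2):B a3@(0,0):A a4@(4,3):B a5@(5,3):B a6@(0,3):B
t=4: (unchanged — steady state)

3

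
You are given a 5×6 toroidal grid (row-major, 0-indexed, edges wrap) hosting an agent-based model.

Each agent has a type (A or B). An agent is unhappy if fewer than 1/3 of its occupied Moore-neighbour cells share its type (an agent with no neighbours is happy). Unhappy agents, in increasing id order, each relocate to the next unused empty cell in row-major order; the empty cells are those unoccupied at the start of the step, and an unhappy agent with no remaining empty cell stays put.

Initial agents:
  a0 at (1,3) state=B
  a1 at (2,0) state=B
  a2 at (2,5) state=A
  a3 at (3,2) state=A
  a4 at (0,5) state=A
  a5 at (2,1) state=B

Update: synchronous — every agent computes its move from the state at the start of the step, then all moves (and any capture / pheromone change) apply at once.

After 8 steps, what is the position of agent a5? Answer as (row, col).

t=1: a0@(1,3):B a1@(2,0):B a2@(0,0):A a3@(0,1):A a4@(0,5):A a5@(2,1):B
t=2: (unchanged — steady state)

(2, 1)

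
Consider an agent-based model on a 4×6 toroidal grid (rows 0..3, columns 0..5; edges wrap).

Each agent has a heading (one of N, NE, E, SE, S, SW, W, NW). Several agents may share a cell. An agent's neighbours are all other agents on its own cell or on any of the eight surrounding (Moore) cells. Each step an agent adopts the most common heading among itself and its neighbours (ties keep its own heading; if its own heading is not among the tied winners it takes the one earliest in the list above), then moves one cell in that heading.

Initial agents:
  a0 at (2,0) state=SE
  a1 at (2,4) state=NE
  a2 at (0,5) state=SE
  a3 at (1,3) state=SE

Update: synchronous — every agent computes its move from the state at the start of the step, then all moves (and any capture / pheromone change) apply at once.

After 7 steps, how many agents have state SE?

t=1: a0@(3,1):SE a1@(1,5):NE a2@(1,0):SE a3@(2,4):SE
t=2: a0@(0,2):SE a1@(2,0):SE a2@(2,1):SE a3@(3,5):SE
t=3: a0@(1,3):SE a1@(3,1):SE a2@(3,2):SE a3@(0,0):SE
t=4: a0@(2,4):SE a1@(0,2):SE a2@(0,3):SE a3@(1,1):SE
t=5: a0@(3,5):SE a1@(1,3):SE a2@(1,4):SE a3@(2,2):SE
t=6: a0@(0,0):SE a1@(2,4):SE a2@(2,5):SE a3@(3,3):SE
t=7: a0@(1,1):SE a1@(3,5):SE a2@(3,0):SE a3@(0,4):SE

4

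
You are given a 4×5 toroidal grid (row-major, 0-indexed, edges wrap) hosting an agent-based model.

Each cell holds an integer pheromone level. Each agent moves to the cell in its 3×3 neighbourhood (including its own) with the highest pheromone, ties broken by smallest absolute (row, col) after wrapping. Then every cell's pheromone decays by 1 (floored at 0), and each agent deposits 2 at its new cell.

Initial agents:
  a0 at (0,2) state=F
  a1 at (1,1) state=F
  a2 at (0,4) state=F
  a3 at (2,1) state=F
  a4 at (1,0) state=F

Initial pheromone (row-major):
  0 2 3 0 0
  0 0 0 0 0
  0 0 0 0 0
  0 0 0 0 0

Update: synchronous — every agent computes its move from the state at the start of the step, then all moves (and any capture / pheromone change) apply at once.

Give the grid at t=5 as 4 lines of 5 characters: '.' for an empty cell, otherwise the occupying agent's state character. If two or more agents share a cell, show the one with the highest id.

..F..
.....
.....
.....

t=1: a0@(0,2) a1@(0,2) a2@(0,0) a3@(1,0) a4@(0,1) | pheromone: 2 3 6 0 0 / 2 0 0 0 0 / 0 0 0 0 0 / 0 0 0 0 0
t=2: a0@(0,2) a1@(0,2) a2@(0,1) a3@(0,1) a4@(0,2) | pheromone: 1 6 11 0 0 / 1 0 0 0 0 / 0 0 0 0 0 / 0 0 0 0 0
t=3: a0@(0,2) a1@(0,2) a2@(0,2) a3@(0,2) a4@(0,2) | pheromone: 0 5 20 0 0 / 0 0 0 0 0 / 0 0 0 0 0 / 0 0 0 0 0
t=4: a0@(0,2) a1@(0,2) a2@(0,2) a3@(0,2) a4@(0,2) | pheromone: 0 4 29 0 0 / 0 0 0 0 0 / 0 0 0 0 0 / 0 0 0 0 0
t=5: a0@(0,2) a1@(0,2) a2@(0,2) a3@(0,2) a4@(0,2) | pheromone: 0 3 38 0 0 / 0 0 0 0 0 / 0 0 0 0 0 / 0 0 0 0 0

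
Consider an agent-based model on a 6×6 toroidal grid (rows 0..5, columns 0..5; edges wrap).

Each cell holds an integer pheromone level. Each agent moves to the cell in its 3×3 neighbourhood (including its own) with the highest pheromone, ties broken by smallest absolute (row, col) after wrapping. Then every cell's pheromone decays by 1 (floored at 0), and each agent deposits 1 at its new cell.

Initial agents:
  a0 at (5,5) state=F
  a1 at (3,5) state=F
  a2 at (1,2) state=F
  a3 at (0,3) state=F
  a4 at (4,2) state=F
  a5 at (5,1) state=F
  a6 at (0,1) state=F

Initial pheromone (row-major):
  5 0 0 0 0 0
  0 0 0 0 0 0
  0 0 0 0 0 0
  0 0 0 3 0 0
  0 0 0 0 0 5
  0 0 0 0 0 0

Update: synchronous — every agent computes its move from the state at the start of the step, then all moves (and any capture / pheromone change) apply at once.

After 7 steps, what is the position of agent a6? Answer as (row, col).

t=1: a0@(0,0) a1@(4,5) a2@(0,1) a3@(0,2) a4@(3,3) a5@(0,0) a6@(0,0) | pheromone: 7 1 1 0 0 0 / 0 0 0 0 0 0 / 0 0 0 0 0 0 / 0 0 0 3 0 0 / 0 0 0 0 0 5 / 0 0 0 0 0 0
t=2: a0@(0,0) a1@(4,5) a2@(0,0) a3@(0,1) a4@(3,3) a5@(0,0) a6@(0,0) | pheromone: 10 1 0 0 0 0 / 0 0 0 0 0 0 / 0 0 0 0 0 0 / 0 0 0 3 0 0 / 0 0 0 0 0 5 / 0 0 0 0 0 0
t=3: a0@(0,0) a1@(4,5) a2@(0,0) a3@(0,0) a4@(3,3) a5@(0,0) a6@(0,0) | pheromone: 14 0 0 0 0 0 / 0 0 0 0 0 0 / 0 0 0 0 0 0 / 0 0 0 3 0 0 / 0 0 0 0 0 5 / 0 0 0 0 0 0
t=4: a0@(0,0) a1@(4,5) a2@(0,0) a3@(0,0) a4@(3,3) a5@(0,0) a6@(0,0) | pheromone: 18 0 0 0 0 0 / 0 0 0 0 0 0 / 0 0 0 0 0 0 / 0 0 0 3 0 0 / 0 0 0 0 0 5 / 0 0 0 0 0 0
t=5: a0@(0,0) a1@(4,5) a2@(0,0) a3@(0,0) a4@(3,3) a5@(0,0) a6@(0,0) | pheromone: 22 0 0 0 0 0 / 0 0 0 0 0 0 / 0 0 0 0 0 0 / 0 0 0 3 0 0 / 0 0 0 0 0 5 / 0 0 0 0 0 0
t=6: a0@(0,0) a1@(4,5) a2@(0,0) a3@(0,0) a4@(3,3) a5@(0,0) a6@(0,0) | pheromone: 26 0 0 0 0 0 / 0 0 0 0 0 0 / 0 0 0 0 0 0 / 0 0 0 3 0 0 / 0 0 0 0 0 5 / 0 0 0 0 0 0
t=7: a0@(0,0) a1@(4,5) a2@(0,0) a3@(0,0) a4@(3,3) a5@(0,0) a6@(0,0) | pheromone: 30 0 0 0 0 0 / 0 0 0 0 0 0 / 0 0 0 0 0 0 / 0 0 0 3 0 0 / 0 0 0 0 0 5 / 0 0 0 0 0 0

(0, 0)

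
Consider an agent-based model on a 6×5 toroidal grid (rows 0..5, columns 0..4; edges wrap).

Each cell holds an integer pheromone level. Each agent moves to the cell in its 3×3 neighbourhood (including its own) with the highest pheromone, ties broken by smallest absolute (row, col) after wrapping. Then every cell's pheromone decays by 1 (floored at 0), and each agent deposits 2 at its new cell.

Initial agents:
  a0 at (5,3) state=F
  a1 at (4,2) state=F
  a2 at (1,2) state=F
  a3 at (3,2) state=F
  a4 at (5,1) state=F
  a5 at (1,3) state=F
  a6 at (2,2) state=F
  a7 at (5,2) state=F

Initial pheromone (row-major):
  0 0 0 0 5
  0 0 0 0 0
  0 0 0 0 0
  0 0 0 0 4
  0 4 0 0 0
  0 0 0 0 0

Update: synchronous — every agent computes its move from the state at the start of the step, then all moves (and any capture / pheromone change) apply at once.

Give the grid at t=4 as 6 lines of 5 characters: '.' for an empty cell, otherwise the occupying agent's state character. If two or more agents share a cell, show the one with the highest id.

t=1: a0@(0,4) a1@(4,1) a2@(0,1) a3@(4,1) a4@(4,1) a5@(0,4) a6@(1,1) a7@(4,1) | pheromone: 0 2 0 0 8 / 0 2 0 0 0 / 0 0 0 0 0 / 0 0 0 0 3 / 0 11 0 0 0 / 0 0 0 0 0
t=2: a0@(0,4) a1@(4,1) a2@(0,1) a3@(4,1) a4@(4,1) a5@(0,4) a6@(0,1) a7@(4,1) | pheromone: 0 5 0 0 11 / 0 1 0 0 0 / 0 0 0 0 0 / 0 0 0 0 2 / 0 18 0 0 0 / 0 0 0 0 0
t=3: a0@(0,4) a1@(4,1) a2@(0,1) a3@(4,1) a4@(4,1) a5@(0,4) a6@(0,1) a7@(4,1) | pheromone: 0 8 0 0 14 / 0 0 0 0 0 / 0 0 0 0 0 / 0 0 0 0 1 / 0 25 0 0 0 / 0 0 0 0 0
t=4: a0@(0,4) a1@(4,1) a2@(0,1) a3@(4,1) a4@(4,1) a5@(0,4) a6@(0,1) a7@(4,1) | pheromone: 0 11 0 0 17 / 0 0 0 0 0 / 0 0 0 0 0 / 0 0 0 0 0 / 0 32 0 0 0 / 0 0 0 0 0

.F..F
.....
.....
.....
.F...
.....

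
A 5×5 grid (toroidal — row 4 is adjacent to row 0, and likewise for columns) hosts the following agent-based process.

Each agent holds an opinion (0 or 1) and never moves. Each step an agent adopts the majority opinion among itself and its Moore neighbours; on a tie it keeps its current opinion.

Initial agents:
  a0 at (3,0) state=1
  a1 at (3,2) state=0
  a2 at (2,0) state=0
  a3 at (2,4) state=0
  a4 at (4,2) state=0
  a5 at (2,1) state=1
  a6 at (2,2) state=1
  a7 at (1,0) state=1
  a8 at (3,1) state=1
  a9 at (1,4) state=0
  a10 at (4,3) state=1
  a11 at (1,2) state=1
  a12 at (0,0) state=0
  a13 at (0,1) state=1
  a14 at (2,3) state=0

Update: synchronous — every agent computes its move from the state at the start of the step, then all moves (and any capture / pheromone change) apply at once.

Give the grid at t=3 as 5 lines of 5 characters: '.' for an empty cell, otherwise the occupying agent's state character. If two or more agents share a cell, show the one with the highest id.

01...
0.1.0
11100
111..
..11.

t=1: a0@(3,0):1 a1@(3,2):1 a2@(2,0):1 a3@(2,4):0 a4@(4,2):1 a5@(2,1):1 a6@(2,2):1 a7@(1,0):0 a8@(3,1):1 a9@(1,4):0 a10@(4,3):0 a11@(1,2):1 a12@(0,0):0 a13@(0,1):1 a14@(2,3):0
t=2: a0@(3,0):1 a1@(3,2):1 a2@(2,0):1 a3@(2,4):0 a4@(4,2):1 a5@(2,1):1 a6@(2,2):1 a7@(1,0):0 a8@(3,1):1 a9@(1,4):0 a10@(4,3):1 a11@(1,2):1 a12@(0,0):0 a13@(0,1):1 a14@(2,3):0
t=3: (unchanged — steady state)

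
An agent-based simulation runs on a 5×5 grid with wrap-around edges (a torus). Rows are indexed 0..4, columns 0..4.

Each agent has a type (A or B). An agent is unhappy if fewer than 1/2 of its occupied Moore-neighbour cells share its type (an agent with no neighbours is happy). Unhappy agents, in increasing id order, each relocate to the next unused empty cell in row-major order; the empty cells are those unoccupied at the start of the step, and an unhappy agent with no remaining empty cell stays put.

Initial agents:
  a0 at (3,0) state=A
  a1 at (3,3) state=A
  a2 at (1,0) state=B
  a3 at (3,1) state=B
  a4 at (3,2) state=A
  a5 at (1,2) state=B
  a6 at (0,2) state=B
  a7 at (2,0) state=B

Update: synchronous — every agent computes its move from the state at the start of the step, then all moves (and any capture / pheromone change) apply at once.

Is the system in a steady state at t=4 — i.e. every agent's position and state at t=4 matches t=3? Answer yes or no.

t=1: a0@(0,0):A a1@(3,3):A a2@(1,0):B a3@(0,1):B a4@(3,2):A a5@(1,2):B a6@(0,2):B a7@(2,0):B
t=2: a0@(0,3):A a1@(3,3):A a2@(1,0):B a3@(0,1):B a4@(3,2):A a5@(1,2):B a6@(0,2):B a7@(2,0):B
t=3: a0@(0,0):A a1@(3,3):A a2@(1,0):B a3@(0,1):B a4@(3,2):A a5@(1,2):B a6@(0,2):B a7@(2,0):B
t=4: a0@(0,3):A a1@(3,3):A a2@(1,0):B a3@(0,1):B a4@(3,2):A a5@(1,2):B a6@(0,2):B a7@(2,0):B

no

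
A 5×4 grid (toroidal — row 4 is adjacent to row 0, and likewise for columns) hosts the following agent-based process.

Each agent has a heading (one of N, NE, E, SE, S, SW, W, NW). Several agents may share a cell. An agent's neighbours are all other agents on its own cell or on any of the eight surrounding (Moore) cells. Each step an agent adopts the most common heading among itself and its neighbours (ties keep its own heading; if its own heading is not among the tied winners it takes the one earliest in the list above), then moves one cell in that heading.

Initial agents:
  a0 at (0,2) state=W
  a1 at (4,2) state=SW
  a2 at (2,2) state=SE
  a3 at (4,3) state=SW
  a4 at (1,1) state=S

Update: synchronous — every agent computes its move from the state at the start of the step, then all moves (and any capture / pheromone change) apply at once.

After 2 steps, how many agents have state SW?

3

t=1: a0@(1,1):SW a1@(0,1):SW a2@(3,3):SE a3@(0,2):SW a4@(2,1):S
t=2: a0@(2,0):SW a1@(1,0):SW a2@(4,0):SE a3@(1,1):SW a4@(3,1):S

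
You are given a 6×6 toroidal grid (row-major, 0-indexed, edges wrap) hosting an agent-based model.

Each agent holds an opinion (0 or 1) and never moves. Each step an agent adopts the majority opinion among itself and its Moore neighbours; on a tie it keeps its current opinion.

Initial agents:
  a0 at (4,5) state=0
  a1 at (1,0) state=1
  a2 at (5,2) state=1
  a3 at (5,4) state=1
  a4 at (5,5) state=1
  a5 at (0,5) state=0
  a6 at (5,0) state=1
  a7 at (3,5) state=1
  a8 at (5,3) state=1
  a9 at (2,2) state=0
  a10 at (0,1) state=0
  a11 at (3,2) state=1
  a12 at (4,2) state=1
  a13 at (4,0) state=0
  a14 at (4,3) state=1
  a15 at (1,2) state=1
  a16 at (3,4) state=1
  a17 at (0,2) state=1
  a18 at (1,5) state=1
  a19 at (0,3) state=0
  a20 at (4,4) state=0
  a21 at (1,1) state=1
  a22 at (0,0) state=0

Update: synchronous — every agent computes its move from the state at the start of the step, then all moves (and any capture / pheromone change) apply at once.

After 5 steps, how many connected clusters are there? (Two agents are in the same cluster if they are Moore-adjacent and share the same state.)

1

t=1: a0@(4,5):1 a1@(1,0):1 a2@(5,2):1 a3@(5,4):1 a4@(5,5):0 a5@(0,5):1 a6@(5,0):0 a7@(3,5):0 a8@(5,3):1 a9@(2,2):1 a10@(0,1):1 a11@(3,2):1 a12@(4,2):1 a13@(4,0):1 a14@(4,3):1 a15@(1,2):1 a16@(3,4):1 a17@(0,2):1 a18@(1,5):1 a19@(0,3):1 a20@(4,4):1 a21@(1,1):1 a22@(0,0):1
t=2: a0@(4,5):1 a1@(1,0):1 a2@(5,2):1 a3@(5,4):1 a4@(5,5):1 a5@(0,5):1 a6@(5,0):1 a7@(3,5):1 a8@(5,3):1 a9@(2,2):1 a10@(0,1):1 a11@(3,2):1 a12@(4,2):1 a13@(4,0):0 a14@(4,3):1 a15@(1,2):1 a16@(3,4):1 a17@(0,2):1 a18@(1,5):1 a19@(0,3):1 a20@(4,4):1 a21@(1,1):1 a22@(0,0):1
t=3: a0@(4,5):1 a1@(1,0):1 a2@(5,2):1 a3@(5,4):1 a4@(5,5):1 a5@(0,5):1 a6@(5,0):1 a7@(3,5):1 a8@(5,3):1 a9@(2,2):1 a10@(0,1):1 a11@(3,2):1 a12@(4,2):1 a13@(4,0):1 a14@(4,3):1 a15@(1,2):1 a16@(3,4):1 a17@(0,2):1 a18@(1,5):1 a19@(0,3):1 a20@(4,4):1 a21@(1,1):1 a22@(0,0):1
t=4: (unchanged — steady state)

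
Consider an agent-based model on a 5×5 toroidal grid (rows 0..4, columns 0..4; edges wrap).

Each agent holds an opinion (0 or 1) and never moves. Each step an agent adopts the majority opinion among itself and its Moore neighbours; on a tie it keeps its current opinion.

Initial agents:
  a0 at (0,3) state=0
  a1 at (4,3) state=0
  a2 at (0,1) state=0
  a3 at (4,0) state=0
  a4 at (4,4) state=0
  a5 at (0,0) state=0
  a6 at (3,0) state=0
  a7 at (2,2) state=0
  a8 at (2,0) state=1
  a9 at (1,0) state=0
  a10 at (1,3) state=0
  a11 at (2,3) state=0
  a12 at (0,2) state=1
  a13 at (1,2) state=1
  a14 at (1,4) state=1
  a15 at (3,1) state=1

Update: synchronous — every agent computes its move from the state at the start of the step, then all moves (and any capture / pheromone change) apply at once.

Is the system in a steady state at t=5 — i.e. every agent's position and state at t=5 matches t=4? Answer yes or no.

yes

t=1: a0@(0,3):0 a1@(4,3):0 a2@(0,1):0 a3@(4,0):0 a4@(4,4):0 a5@(0,0):0 a6@(3,0):0 a7@(2,2):0 a8@(2,0):1 a9@(1,0):0 a10@(1,3):0 a11@(2,3):0 a12@(0,2):0 a13@(1,2):0 a14@(1,4):0 a15@(3,1):0
t=2: a0@(0,3):0 a1@(4,3):0 a2@(0,1):0 a3@(4,0):0 a4@(4,4):0 a5@(0,0):0 a6@(3,0):0 a7@(2,2):0 a8@(2,0):0 a9@(1,0):0 a10@(1,3):0 a11@(2,3):0 a12@(0,2):0 a13@(1,2):0 a14@(1,4):0 a15@(3,1):0
t=3: (unchanged — steady state)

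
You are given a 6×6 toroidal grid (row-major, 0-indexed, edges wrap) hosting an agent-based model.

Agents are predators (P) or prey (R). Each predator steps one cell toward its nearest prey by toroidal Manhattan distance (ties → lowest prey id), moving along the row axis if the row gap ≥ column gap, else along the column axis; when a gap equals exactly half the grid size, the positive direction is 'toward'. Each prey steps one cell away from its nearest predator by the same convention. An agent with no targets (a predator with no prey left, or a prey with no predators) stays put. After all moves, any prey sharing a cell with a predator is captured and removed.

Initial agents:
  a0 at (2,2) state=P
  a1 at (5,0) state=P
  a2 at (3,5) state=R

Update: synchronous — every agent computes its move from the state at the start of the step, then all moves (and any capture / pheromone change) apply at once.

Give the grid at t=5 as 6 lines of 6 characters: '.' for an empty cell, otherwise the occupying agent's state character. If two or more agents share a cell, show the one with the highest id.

P....P
......
......
......
......
R.....

t=1: a0@(2,3):P a1@(4,0):P a2@(2,5):R
t=2: a0@(2,4):P a1@(3,0):P a2@(2,0):R
t=3: a0@(2,5):P a1@(2,0):P a2@(1,0):R
t=4: a0@(1,5):P a1@(1,0):P a2@(0,0):R
t=5: a0@(0,5):P a1@(0,0):P a2@(5,0):R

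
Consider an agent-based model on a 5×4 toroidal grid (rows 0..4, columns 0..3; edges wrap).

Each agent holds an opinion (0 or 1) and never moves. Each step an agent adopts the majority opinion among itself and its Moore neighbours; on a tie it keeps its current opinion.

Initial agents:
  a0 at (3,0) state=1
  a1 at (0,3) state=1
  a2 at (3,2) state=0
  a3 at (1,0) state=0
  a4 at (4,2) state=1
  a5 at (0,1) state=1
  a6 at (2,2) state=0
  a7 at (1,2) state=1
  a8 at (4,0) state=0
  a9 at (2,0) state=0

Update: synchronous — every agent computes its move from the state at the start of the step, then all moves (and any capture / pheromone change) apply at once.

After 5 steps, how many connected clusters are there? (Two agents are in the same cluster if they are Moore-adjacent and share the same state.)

t=1: a0@(3,0):0 a1@(0,3):1 a2@(3,2):0 a3@(1,0):0 a4@(4,2):1 a5@(0,1):1 a6@(2,2):0 a7@(1,2):1 a8@(4,0):1 a9@(2,0):0
t=2: (unchanged — steady state)

3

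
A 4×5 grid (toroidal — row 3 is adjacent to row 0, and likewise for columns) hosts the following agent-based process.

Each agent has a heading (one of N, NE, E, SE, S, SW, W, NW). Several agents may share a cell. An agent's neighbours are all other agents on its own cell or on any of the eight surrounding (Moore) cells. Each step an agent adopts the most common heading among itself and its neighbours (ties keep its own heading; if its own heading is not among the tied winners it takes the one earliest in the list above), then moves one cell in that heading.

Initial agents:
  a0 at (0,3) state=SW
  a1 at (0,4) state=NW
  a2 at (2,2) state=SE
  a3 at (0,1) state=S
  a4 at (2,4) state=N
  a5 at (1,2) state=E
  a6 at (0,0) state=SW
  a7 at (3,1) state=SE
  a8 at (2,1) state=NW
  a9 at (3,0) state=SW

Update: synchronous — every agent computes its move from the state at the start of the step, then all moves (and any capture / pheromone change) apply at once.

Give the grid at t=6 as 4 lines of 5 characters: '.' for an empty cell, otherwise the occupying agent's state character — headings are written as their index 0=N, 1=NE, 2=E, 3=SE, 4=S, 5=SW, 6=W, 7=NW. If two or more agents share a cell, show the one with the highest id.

..33.
....5
5.555
.....

t=1: a0@(1,2):SW a1@(1,3):SW a2@(3,3):SE a3@(1,0):SW a4@(1,4):N a5@(1,3):E a6@(1,4):SW a7@(0,2):SE a8@(3,2):SE a9@(0,4):SW
t=2: a0@(2,1):SW a1@(2,2):SW a2@(0,4):SE a3@(2,4):SW a4@(2,3):SW a5@(2,2):SW a6@(2,3):SW a7@(1,3):SE a8@(0,3):SE a9@(1,3):SW
t=3: a0@(3,0):SW a1@(3,1):SW a2@(1,0):SE a3@(3,3):SW a4@(3,2):SW a5@(3,1):SW a6@(3,2):SW a7@(2,2):SW a8@(1,4):SE a9@(2,2):SW
t=4: a0@(0,4):SW a1@(0,0):SW a2@(2,1):SE a3@(0,2):SW a4@(0,1):SW a5@(0,0):SW a6@(0,1):SW a7@(3,1):SW a8@(2,0):SE a9@(3,1):SW
t=5: a0@(1,3):SW a1@(1,4):SW a2@(3,2):SE a3@(1,1):SW a4@(1,0):SW a5@(1,4):SW a6@(1,0):SW a7@(0,0):SW a8@(3,1):SE a9@(0,0):SW
t=6: a0@(2,2):SW a1@(2,3):SW a2@(0,3):SE a3@(2,0):SW a4@(2,4):SW a5@(2,3):SW a6@(2,4):SW a7@(1,4):SW a8@(0,2):SE a9@(1,4):SW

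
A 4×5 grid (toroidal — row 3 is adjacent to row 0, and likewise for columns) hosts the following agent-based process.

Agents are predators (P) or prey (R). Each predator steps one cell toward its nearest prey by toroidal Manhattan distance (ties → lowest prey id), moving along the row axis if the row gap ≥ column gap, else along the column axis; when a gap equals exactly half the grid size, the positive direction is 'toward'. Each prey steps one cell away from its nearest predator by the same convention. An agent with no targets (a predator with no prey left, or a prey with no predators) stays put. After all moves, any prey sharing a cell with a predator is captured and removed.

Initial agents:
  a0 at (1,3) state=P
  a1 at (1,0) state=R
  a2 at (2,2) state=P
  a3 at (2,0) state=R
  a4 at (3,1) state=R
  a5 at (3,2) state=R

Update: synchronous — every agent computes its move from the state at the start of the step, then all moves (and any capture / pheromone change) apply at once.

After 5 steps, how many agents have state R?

t=1: a0@(1,4):P a1@(1,1):R a2@(3,2):P a3@(2,4):R a4@(0,1):R a5@(0,2):R
t=2: a0@(2,4):P a1@(1,2):R a2@(0,2):P a3@(3,4):R a4@(1,1):R a5@(1,2):R
t=3: a0@(3,4):P a1@(2,2):R a2@(1,2):P a3@(0,4):R a4@(2,1):R a5@(2,2):R
t=4: a0@(0,4):P a1@(3,2):R a2@(2,2):P a3@(1,4):R a4@(3,1):R a5@(3,2):R
t=5: a0@(1,4):P a1@(0,2):R a2@(3,2):P a3@(2,4):R a4@(0,1):R a5@(0,2):R

4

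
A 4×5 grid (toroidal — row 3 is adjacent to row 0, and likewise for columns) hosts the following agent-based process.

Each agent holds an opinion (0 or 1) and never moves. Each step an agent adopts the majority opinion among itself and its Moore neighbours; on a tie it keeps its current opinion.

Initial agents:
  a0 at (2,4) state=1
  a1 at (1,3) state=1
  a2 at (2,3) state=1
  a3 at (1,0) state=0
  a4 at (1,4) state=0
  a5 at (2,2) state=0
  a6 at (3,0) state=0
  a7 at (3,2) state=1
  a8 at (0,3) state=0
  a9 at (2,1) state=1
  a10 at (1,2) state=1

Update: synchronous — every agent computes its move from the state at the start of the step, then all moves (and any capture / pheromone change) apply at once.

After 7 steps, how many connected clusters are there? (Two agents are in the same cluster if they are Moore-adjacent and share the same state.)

1

t=1: a0@(2,4):1 a1@(1,3):1 a2@(2,3):1 a3@(1,0):0 a4@(1,4):0 a5@(2,2):1 a6@(3,0):1 a7@(3,2):1 a8@(0,3):1 a9@(2,1):1 a10@(1,2):1
t=2: a0@(2,4):1 a1@(1,3):1 a2@(2,3):1 a3@(1,0):0 a4@(1,4):1 a5@(2,2):1 a6@(3,0):1 a7@(3,2):1 a8@(0,3):1 a9@(2,1):1 a10@(1,2):1
t=3: a0@(2,4):1 a1@(1,3):1 a2@(2,3):1 a3@(1,0):1 a4@(1,4):1 a5@(2,2):1 a6@(3,0):1 a7@(3,2):1 a8@(0,3):1 a9@(2,1):1 a10@(1,2):1
t=4: (unchanged — steady state)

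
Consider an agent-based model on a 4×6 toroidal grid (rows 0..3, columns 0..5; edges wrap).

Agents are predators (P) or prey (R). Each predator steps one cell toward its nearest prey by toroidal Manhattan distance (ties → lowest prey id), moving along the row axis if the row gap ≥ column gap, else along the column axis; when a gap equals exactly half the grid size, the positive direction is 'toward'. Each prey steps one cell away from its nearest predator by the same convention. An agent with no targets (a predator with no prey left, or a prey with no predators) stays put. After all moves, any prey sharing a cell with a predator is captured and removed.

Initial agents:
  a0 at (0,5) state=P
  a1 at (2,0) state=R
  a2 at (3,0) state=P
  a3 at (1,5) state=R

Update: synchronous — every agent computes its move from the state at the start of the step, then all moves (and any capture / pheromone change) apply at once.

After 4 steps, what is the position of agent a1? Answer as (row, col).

(1, 3)

t=1: a0@(1,5):P a1@(1,0):R a2@(2,0):P a3@(2,5):R
t=2: a0@(1,0):P a1@(1,1):R a2@(1,0):P a3@(3,5):R
t=3: a0@(1,1):P a1@(1,2):R a2@(1,1):P a3@(2,5):R
t=4: a0@(1,2):P a1@(1,3):R a2@(1,2):P a3@(2,4):R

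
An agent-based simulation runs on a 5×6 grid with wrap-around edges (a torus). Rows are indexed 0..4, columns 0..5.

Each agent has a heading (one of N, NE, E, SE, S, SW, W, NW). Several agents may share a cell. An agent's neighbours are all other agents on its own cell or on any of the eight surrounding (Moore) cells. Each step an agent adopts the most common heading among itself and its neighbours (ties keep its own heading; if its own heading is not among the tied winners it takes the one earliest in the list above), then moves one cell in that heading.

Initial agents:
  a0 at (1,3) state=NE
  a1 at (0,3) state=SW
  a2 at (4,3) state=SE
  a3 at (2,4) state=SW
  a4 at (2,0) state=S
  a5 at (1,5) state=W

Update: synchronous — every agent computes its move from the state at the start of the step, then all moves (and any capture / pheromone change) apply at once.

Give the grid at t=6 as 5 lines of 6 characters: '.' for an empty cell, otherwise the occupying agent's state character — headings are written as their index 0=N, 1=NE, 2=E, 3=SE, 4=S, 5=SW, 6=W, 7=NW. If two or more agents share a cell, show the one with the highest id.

t=1: a0@(2,2):SW a1@(1,2):SW a2@(0,4):SE a3@(3,3):SW a4@(3,0):S a5@(1,4):W
t=2: a0@(3,1):SW a1@(2,1):SW a2@(1,5):SE a3@(4,2):SW a4@(4,0):S a5@(1,3):W
t=3: a0@(4,0):SW a1@(3,0):SW a2@(2,0):SE a3@(0,1):SW a4@(0,0):S a5@(1,2):W
t=4: a0@(0,5):SW a1@(4,5):SW a2@(3,1):SE a3@(1,0):SW a4@(1,5):SW a5@(1,1):W
t=5: a0@(1,4):SW a1@(0,4):SW a2@(4,2):SE a3@(2,5):SW a4@(2,4):SW a5@(1,0):W
t=6: a0@(2,3):SW a1@(1,3):SW a2@(0,3):SE a3@(3,4):SW a4@(3,3):SW a5@(1,5):W

...3..
...5.6
...5..
...55.
......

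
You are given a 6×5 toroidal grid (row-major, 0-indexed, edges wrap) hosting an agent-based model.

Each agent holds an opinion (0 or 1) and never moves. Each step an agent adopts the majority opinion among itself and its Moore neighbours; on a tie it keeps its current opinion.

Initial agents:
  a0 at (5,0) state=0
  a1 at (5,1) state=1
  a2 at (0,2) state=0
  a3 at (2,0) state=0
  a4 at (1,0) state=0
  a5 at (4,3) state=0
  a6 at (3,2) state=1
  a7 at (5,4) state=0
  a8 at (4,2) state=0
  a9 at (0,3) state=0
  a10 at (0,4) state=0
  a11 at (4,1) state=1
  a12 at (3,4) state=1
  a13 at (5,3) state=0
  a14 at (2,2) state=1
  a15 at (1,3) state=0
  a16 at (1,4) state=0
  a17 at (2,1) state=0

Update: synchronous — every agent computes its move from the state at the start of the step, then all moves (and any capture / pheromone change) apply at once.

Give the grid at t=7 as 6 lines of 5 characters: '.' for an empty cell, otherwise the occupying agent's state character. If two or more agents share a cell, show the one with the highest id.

t=1: a0@(5,0):0 a1@(5,1):0 a2@(0,2):0 a3@(2,0):0 a4@(1,0):0 a5@(4,3):0 a6@(3,2):1 a7@(5,4):0 a8@(4,2):0 a9@(0,3):0 a10@(0,4):0 a11@(4,1):1 a12@(3,4):0 a13@(5,3):0 a14@(2,2):1 a15@(1,3):0 a16@(1,4):0 a17@(2,1):0
t=2: a0@(5,0):0 a1@(5,1):0 a2@(0,2):0 a3@(2,0):0 a4@(1,0):0 a5@(4,3):0 a6@(3,2):1 a7@(5,4):0 a8@(4,2):0 a9@(0,3):0 a10@(0,4):0 a11@(4,1):0 a12@(3,4):0 a13@(5,3):0 a14@(2,2):1 a15@(1,3):0 a16@(1,4):0 a17@(2,1):0
t=3: a0@(5,0):0 a1@(5,1):0 a2@(0,2):0 a3@(2,0):0 a4@(1,0):0 a5@(4,3):0 a6@(3,2):0 a7@(5,4):0 a8@(4,2):0 a9@(0,3):0 a10@(0,4):0 a11@(4,1):0 a12@(3,4):0 a13@(5,3):0 a14@(2,2):1 a15@(1,3):0 a16@(1,4):0 a17@(2,1):0
t=4: a0@(5,0):0 a1@(5,1):0 a2@(0,2):0 a3@(2,0):0 a4@(1,0):0 a5@(4,3):0 a6@(3,2):0 a7@(5,4):0 a8@(4,2):0 a9@(0,3):0 a10@(0,4):0 a11@(4,1):0 a12@(3,4):0 a13@(5,3):0 a14@(2,2):0 a15@(1,3):0 a16@(1,4):0 a17@(2,1):0
t=5: (unchanged — steady state)

..000
0..00
000..
..0.0
.000.
00.00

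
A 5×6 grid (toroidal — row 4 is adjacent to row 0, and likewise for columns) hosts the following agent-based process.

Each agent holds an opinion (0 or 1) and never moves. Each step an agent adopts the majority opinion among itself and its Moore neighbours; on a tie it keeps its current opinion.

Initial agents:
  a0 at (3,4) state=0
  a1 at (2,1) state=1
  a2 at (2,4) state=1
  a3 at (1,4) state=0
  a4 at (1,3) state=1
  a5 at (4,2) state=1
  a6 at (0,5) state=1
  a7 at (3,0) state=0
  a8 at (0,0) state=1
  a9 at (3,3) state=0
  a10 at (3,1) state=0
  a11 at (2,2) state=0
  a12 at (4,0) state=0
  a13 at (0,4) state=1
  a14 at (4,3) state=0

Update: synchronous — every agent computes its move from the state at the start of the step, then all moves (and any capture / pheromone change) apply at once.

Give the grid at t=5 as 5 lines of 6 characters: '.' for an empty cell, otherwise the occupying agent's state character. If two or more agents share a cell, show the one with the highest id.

t=1: a0@(3,4):0 a1@(2,1):0 a2@(2,4):0 a3@(1,4):1 a4@(1,3):1 a5@(4,2):0 a6@(0,5):1 a7@(3,0):0 a8@(0,0):1 a9@(3,3):0 a10@(3,1):0 a11@(2,2):0 a12@(4,0):0 a13@(0,4):1 a14@(4,3):0
t=2: (unchanged — steady state)

1...11
...11.
.00.0.
00.00.
0.00..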